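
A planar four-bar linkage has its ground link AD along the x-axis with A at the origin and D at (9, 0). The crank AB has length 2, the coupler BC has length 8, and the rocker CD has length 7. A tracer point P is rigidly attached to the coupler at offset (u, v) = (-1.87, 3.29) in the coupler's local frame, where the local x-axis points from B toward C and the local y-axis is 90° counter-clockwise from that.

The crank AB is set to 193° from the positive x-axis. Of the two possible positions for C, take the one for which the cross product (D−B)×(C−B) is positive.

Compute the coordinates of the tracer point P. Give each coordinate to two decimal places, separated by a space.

A=(0,0), D=(9.00,0)
B = A + 2.00·(cos193°, sin193°) = (-1.9487, -0.4499)
|BD| = 10.9580
circle(B,8.00) ∩ circle(D,7.00): a=6.1634, h=5.1002
  candidates: C₊=(4.0001,4.8991) cross=55.888; C₋=(4.4189,-5.2928) cross=-55.888
  mode + wants cross > 0 → take C=(4.0001,4.8991) (cross=55.888)
ex = (C−B)/|BC| = (0.7436,0.6686); ey = (-0.6686,0.7436)
P = B + -1.87·ex + 3.29·ey = (-5.5390,0.7462)

-5.54 0.75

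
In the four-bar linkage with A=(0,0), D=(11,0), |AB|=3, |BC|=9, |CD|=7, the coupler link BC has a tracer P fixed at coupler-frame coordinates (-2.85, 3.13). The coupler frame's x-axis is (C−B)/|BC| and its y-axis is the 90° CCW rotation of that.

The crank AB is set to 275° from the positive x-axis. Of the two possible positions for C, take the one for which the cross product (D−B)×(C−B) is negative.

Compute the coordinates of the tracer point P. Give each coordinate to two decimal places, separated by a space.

-1.12 1.01

A=(0,0), D=(11.00,0)
B = A + 3.00·(cos275°, sin275°) = (0.2615, -2.9886)
|BD| = 11.1466
circle(B,9.00) ∩ circle(D,7.00): a=7.0087, h=5.6460
  candidates: C₊=(5.4998,4.3299) cross=62.934; C₋=(8.5274,-6.5487) cross=-62.934
  mode - wants cross < 0 → take C=(8.5274,-6.5487) (cross=-62.934)
ex = (C−B)/|BC| = (0.9184,-0.3956); ey = (0.3956,0.9184)
P = B + -2.85·ex + 3.13·ey = (-1.1179,1.0135)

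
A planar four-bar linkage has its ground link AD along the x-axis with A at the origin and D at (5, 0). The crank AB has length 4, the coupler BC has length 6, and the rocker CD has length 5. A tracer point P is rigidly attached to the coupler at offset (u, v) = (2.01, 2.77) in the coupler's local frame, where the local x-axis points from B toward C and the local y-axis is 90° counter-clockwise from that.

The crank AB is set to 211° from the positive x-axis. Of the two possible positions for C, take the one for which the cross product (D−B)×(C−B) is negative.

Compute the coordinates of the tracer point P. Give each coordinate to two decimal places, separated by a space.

A=(0,0), D=(5.00,0)
B = A + 4.00·(cos211°, sin211°) = (-3.4287, -2.0602)
|BD| = 8.6768
circle(B,6.00) ∩ circle(D,5.00): a=4.9723, h=3.3581
  candidates: C₊=(0.6041,2.3825) cross=29.137; C₋=(2.1987,-4.1416) cross=-29.137
  mode - wants cross < 0 → take C=(2.1987,-4.1416) (cross=-29.137)
ex = (C−B)/|BC| = (0.9379,-0.3469); ey = (0.3469,0.9379)
P = B + 2.01·ex + 2.77·ey = (-0.5826,-0.1595)

-0.58 -0.16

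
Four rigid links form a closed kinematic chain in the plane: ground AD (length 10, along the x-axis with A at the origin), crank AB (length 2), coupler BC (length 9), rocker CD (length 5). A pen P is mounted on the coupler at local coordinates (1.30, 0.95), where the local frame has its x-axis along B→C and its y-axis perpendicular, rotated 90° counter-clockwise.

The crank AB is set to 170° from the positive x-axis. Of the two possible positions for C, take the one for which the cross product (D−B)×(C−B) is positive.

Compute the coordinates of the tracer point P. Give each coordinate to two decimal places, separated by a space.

A=(0,0), D=(10.00,0)
B = A + 2.00·(cos170°, sin170°) = (-1.9696, 0.3473)
|BD| = 11.9747
circle(B,9.00) ∩ circle(D,5.00): a=8.3256, h=3.4182
  candidates: C₊=(6.4516,3.5226) cross=40.932; C₋=(6.2533,-3.3110) cross=-40.932
  mode + wants cross > 0 → take C=(6.4516,3.5226) (cross=40.932)
ex = (C−B)/|BC| = (0.9357,0.3528); ey = (-0.3528,0.9357)
P = B + 1.30·ex + 0.95·ey = (-1.0884,1.6949)

-1.09 1.69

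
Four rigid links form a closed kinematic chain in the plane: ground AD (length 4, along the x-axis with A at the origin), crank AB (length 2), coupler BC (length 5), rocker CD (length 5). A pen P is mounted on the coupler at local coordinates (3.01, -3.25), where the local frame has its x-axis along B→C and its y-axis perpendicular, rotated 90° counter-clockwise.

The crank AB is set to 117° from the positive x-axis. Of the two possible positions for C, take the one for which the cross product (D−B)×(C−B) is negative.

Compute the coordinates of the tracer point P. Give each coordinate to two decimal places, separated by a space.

A=(0,0), D=(4.00,0)
B = A + 2.00·(cos117°, sin117°) = (-0.9080, 1.7820)
|BD| = 5.2215
circle(B,5.00) ∩ circle(D,5.00): a=2.6107, h=4.2643
  candidates: C₊=(3.0013,4.8993) cross=22.266; C₋=(0.0907,-3.1172) cross=-22.266
  mode - wants cross < 0 → take C=(0.0907,-3.1172) (cross=-22.266)
ex = (C−B)/|BC| = (0.1997,-0.9799); ey = (0.9799,0.1997)
P = B + 3.01·ex + -3.25·ey = (-3.4913,-1.8165)

-3.49 -1.82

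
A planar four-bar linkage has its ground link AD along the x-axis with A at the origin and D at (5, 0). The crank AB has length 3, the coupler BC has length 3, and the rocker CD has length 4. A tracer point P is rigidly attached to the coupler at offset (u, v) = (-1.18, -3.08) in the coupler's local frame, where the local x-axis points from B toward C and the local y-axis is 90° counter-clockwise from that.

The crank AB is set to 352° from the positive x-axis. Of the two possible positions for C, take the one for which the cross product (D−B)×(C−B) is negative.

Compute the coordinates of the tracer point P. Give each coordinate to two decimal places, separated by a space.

A=(0,0), D=(5.00,0)
B = A + 3.00·(cos352°, sin352°) = (2.9708, -0.4175)
|BD| = 2.0717
circle(B,3.00) ∩ circle(D,4.00): a=-0.6536, h=2.9279
  candidates: C₊=(1.7406,2.3186) cross=6.066; C₋=(2.9207,-3.4171) cross=-6.066
  mode - wants cross < 0 → take C=(2.9207,-3.4171) (cross=-6.066)
ex = (C−B)/|BC| = (-0.0167,-0.9999); ey = (0.9999,-0.0167)
P = B + -1.18·ex + -3.08·ey = (-0.0891,0.8137)

-0.09 0.81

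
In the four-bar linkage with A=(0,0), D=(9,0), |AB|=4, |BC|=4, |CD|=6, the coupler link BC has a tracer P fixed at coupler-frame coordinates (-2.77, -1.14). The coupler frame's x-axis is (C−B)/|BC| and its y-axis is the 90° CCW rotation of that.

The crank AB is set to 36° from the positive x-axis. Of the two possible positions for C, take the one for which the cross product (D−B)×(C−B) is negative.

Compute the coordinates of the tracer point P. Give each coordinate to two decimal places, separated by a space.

2.10 5.12

A=(0,0), D=(9.00,0)
B = A + 4.00·(cos36°, sin36°) = (3.2361, 2.3511)
|BD| = 6.2250
circle(B,4.00) ∩ circle(D,6.00): a=1.5061, h=3.7056
  candidates: C₊=(6.0302,5.2135) cross=23.068; C₋=(3.2310,-1.6489) cross=-23.068
  mode - wants cross < 0 → take C=(3.2310,-1.6489) (cross=-23.068)
ex = (C−B)/|BC| = (-0.0013,-1.0000); ey = (1.0000,-0.0013)
P = B + -2.77·ex + -1.14·ey = (2.0996,5.1226)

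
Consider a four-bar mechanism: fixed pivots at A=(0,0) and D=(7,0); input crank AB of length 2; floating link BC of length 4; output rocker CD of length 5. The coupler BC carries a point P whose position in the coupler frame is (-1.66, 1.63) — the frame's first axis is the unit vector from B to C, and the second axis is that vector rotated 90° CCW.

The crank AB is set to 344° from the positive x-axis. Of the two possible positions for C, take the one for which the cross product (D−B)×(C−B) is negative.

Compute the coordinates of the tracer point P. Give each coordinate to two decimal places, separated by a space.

2.47 1.71

A=(0,0), D=(7.00,0)
B = A + 2.00·(cos344°, sin344°) = (1.9225, -0.5513)
|BD| = 5.1073
circle(B,4.00) ∩ circle(D,5.00): a=1.6726, h=3.6335
  candidates: C₊=(3.1931,3.2416) cross=18.558; C₋=(3.9775,-3.9830) cross=-18.558
  mode - wants cross < 0 → take C=(3.9775,-3.9830) (cross=-18.558)
ex = (C−B)/|BC| = (0.5137,-0.8579); ey = (0.8579,0.5137)
P = B + -1.66·ex + 1.63·ey = (2.4681,1.7103)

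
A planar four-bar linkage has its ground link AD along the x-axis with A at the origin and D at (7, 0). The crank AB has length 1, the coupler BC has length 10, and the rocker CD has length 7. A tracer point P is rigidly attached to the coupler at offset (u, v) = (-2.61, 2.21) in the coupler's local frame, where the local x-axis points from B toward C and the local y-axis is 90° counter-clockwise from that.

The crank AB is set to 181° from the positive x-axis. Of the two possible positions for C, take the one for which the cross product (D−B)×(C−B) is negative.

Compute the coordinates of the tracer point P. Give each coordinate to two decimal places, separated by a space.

A=(0,0), D=(7.00,0)
B = A + 1.00·(cos181°, sin181°) = (-0.9998, -0.0175)
|BD| = 7.9999
circle(B,10.00) ∩ circle(D,7.00): a=7.1875, h=6.9527
  candidates: C₊=(6.1725,6.9509) cross=55.621; C₋=(6.2028,-6.9545) cross=-55.621
  mode - wants cross < 0 → take C=(6.2028,-6.9545) (cross=-55.621)
ex = (C−B)/|BC| = (0.7203,-0.6937); ey = (0.6937,0.7203)
P = B + -2.61·ex + 2.21·ey = (-1.3467,3.3849)

-1.35 3.38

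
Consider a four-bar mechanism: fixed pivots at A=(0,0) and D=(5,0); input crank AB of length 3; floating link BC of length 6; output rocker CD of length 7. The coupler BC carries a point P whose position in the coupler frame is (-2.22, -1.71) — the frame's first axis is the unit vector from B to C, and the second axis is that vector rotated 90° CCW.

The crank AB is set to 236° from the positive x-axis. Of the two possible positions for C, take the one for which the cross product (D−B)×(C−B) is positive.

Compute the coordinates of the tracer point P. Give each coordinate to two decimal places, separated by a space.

-0.20 -4.87

A=(0,0), D=(5.00,0)
B = A + 3.00·(cos236°, sin236°) = (-1.6776, -2.4871)
|BD| = 7.1257
circle(B,6.00) ∩ circle(D,7.00): a=2.6507, h=5.3827
  candidates: C₊=(-1.0724,3.4823) cross=38.356; C₋=(2.6851,-6.6062) cross=-38.356
  mode + wants cross > 0 → take C=(-1.0724,3.4823) (cross=38.356)
ex = (C−B)/|BC| = (0.1009,0.9949); ey = (-0.9949,0.1009)
P = B + -2.22·ex + -1.71·ey = (-0.2002,-4.8683)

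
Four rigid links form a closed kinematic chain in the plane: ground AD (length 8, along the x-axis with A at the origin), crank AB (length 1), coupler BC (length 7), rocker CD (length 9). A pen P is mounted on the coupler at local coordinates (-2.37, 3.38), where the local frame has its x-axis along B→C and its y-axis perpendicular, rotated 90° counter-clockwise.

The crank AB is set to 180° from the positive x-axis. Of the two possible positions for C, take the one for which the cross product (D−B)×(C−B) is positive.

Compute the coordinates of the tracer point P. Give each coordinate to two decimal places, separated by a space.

-5.04 -0.87

A=(0,0), D=(8.00,0)
B = A + 1.00·(cos180°, sin180°) = (-1.0000, 0.0000)
|BD| = 9.0000
circle(B,7.00) ∩ circle(D,9.00): a=2.7222, h=6.4490
  candidates: C₊=(1.7222,6.4490) cross=58.041; C₋=(1.7222,-6.4490) cross=-58.041
  mode + wants cross > 0 → take C=(1.7222,6.4490) (cross=58.041)
ex = (C−B)/|BC| = (0.3889,0.9213); ey = (-0.9213,0.3889)
P = B + -2.37·ex + 3.38·ey = (-5.0356,-0.8690)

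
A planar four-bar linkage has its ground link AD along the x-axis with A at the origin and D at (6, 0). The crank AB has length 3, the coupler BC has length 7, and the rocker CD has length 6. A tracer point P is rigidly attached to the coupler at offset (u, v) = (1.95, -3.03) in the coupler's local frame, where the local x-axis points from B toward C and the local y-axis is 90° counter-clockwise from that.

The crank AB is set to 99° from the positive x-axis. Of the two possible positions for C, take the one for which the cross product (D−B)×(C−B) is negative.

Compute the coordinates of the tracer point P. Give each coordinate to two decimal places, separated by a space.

A=(0,0), D=(6.00,0)
B = A + 3.00·(cos99°, sin99°) = (-0.4693, 2.9631)
|BD| = 7.1156
circle(B,7.00) ∩ circle(D,6.00): a=4.4713, h=5.3859
  candidates: C₊=(5.8386,5.9978) cross=38.324; C₋=(1.3531,-3.7956) cross=-38.324
  mode - wants cross < 0 → take C=(1.3531,-3.7956) (cross=-38.324)
ex = (C−B)/|BC| = (0.2603,-0.9655); ey = (0.9655,0.2603)
P = B + 1.95·ex + -3.03·ey = (-2.8872,0.2915)

-2.89 0.29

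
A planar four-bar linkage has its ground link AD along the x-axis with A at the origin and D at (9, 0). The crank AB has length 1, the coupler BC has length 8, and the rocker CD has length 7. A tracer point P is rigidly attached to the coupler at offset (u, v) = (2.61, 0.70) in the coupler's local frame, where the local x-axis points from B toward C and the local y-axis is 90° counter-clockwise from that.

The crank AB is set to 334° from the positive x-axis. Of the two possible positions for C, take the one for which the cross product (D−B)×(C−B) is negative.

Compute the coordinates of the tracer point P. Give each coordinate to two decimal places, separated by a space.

3.16 -1.93

A=(0,0), D=(9.00,0)
B = A + 1.00·(cos334°, sin334°) = (0.8988, -0.4384)
|BD| = 8.1131
circle(B,8.00) ∩ circle(D,7.00): a=4.9810, h=6.2602
  candidates: C₊=(5.5342,6.0818) cross=50.789; C₋=(6.2107,-6.4203) cross=-50.789
  mode - wants cross < 0 → take C=(6.2107,-6.4203) (cross=-50.789)
ex = (C−B)/|BC| = (0.6640,-0.7477); ey = (0.7477,0.6640)
P = B + 2.61·ex + 0.70·ey = (3.1552,-1.9252)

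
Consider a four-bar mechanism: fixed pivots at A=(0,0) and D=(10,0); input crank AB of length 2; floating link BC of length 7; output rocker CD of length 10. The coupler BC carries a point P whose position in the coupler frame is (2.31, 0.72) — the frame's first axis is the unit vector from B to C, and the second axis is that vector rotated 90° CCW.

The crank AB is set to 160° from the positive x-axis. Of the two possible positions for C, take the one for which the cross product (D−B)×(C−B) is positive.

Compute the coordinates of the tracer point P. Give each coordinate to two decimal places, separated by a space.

-1.09 2.97

A=(0,0), D=(10.00,0)
B = A + 2.00·(cos160°, sin160°) = (-1.8794, 0.6840)
|BD| = 11.8991
circle(B,7.00) ∩ circle(D,10.00): a=3.8065, h=5.8746
  candidates: C₊=(2.2585,6.3301) cross=69.902; C₋=(1.5831,-5.3996) cross=-69.902
  mode + wants cross > 0 → take C=(2.2585,6.3301) (cross=69.902)
ex = (C−B)/|BC| = (0.5911,0.8066); ey = (-0.8066,0.5911)
P = B + 2.31·ex + 0.72·ey = (-1.0946,2.9728)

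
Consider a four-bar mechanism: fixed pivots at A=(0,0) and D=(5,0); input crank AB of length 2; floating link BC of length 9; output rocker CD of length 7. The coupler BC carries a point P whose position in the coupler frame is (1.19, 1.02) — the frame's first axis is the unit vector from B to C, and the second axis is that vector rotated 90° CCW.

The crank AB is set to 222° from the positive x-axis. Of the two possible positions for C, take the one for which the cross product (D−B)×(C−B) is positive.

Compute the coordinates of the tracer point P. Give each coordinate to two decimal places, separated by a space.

-1.83 0.19

A=(0,0), D=(5.00,0)
B = A + 2.00·(cos222°, sin222°) = (-1.4863, -1.3383)
|BD| = 6.6229
circle(B,9.00) ∩ circle(D,7.00): a=5.7273, h=6.9425
  candidates: C₊=(2.7200,6.6183) cross=45.979; C₋=(5.5257,-6.9802) cross=-45.979
  mode + wants cross > 0 → take C=(2.7200,6.6183) (cross=45.979)
ex = (C−B)/|BC| = (0.4674,0.8841); ey = (-0.8841,0.4674)
P = B + 1.19·ex + 1.02·ey = (-1.8319,0.1905)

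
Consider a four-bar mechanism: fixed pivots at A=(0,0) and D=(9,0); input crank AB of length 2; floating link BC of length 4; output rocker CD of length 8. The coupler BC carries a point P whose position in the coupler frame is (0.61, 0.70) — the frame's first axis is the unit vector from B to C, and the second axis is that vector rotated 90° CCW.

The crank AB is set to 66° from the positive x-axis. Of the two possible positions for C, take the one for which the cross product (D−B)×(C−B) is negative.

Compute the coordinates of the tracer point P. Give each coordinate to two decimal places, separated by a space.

1.58 1.31

A=(0,0), D=(9.00,0)
B = A + 2.00·(cos66°, sin66°) = (0.8135, 1.8271)
|BD| = 8.3879
circle(B,4.00) ∩ circle(D,8.00): a=1.3327, h=3.7715
  candidates: C₊=(2.9357,5.2177) cross=31.635; C₋=(1.2927,-2.1441) cross=-31.635
  mode - wants cross < 0 → take C=(1.2927,-2.1441) (cross=-31.635)
ex = (C−B)/|BC| = (0.1198,-0.9928); ey = (0.9928,0.1198)
P = B + 0.61·ex + 0.70·ey = (1.5815,1.3053)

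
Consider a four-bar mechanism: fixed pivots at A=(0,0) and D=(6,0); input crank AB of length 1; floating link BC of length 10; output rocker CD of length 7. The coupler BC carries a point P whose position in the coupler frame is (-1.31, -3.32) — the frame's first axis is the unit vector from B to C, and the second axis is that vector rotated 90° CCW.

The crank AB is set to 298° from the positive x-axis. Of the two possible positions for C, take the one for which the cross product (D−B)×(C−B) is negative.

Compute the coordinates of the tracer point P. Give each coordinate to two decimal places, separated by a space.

A=(0,0), D=(6.00,0)
B = A + 1.00·(cos298°, sin298°) = (0.4695, -0.8829)
|BD| = 5.6006
circle(B,10.00) ∩ circle(D,7.00): a=7.3534, h=6.7770
  candidates: C₊=(6.6625,6.9686) cross=37.955; C₋=(8.7993,-6.4159) cross=-37.955
  mode - wants cross < 0 → take C=(8.7993,-6.4159) (cross=-37.955)
ex = (C−B)/|BC| = (0.8330,-0.5533); ey = (0.5533,0.8330)
P = B + -1.31·ex + -3.32·ey = (-2.4587,-2.9236)

-2.46 -2.92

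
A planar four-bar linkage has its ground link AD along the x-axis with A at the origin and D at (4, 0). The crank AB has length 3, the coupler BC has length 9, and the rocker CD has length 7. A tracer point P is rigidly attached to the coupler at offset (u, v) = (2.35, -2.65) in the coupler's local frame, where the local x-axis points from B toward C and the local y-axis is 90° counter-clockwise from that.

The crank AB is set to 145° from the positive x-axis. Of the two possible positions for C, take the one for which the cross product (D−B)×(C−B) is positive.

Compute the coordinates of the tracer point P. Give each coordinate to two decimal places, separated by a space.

A=(0,0), D=(4.00,0)
B = A + 3.00·(cos145°, sin145°) = (-2.4575, 1.7207)
|BD| = 6.6828
circle(B,9.00) ∩ circle(D,7.00): a=5.7356, h=6.9356
  candidates: C₊=(4.8706,6.9457) cross=46.349; C₋=(1.2989,-6.4579) cross=-46.349
  mode + wants cross > 0 → take C=(4.8706,6.9457) (cross=46.349)
ex = (C−B)/|BC| = (0.8142,0.5805); ey = (-0.5805,0.8142)
P = B + 2.35·ex + -2.65·ey = (0.9944,0.9273)

0.99 0.93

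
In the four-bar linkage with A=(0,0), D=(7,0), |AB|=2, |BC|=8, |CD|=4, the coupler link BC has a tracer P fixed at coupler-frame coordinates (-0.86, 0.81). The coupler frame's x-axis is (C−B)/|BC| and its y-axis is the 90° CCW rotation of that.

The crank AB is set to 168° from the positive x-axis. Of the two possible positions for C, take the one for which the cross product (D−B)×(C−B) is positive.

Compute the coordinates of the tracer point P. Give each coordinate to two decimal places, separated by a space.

-3.07 0.81

A=(0,0), D=(7.00,0)
B = A + 2.00·(cos168°, sin168°) = (-1.9563, 0.4158)
|BD| = 8.9659
circle(B,8.00) ∩ circle(D,4.00): a=7.1598, h=3.5690
  candidates: C₊=(5.3613,3.6489) cross=31.999; C₋=(5.0302,-3.4814) cross=-31.999
  mode + wants cross > 0 → take C=(5.3613,3.6489) (cross=31.999)
ex = (C−B)/|BC| = (0.9147,0.4041); ey = (-0.4041,0.9147)
P = B + -0.86·ex + 0.81·ey = (-3.0703,0.8092)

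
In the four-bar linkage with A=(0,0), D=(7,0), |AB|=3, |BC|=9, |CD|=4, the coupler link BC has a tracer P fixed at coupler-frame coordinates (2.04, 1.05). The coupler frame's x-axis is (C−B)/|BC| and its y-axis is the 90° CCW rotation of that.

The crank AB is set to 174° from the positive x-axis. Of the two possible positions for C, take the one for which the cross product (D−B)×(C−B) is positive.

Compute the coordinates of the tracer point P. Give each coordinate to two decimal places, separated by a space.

-1.48 2.05

A=(0,0), D=(7.00,0)
B = A + 3.00·(cos174°, sin174°) = (-2.9836, 0.3136)
|BD| = 9.9885
circle(B,9.00) ∩ circle(D,4.00): a=8.2480, h=3.6015
  candidates: C₊=(5.3734,3.6543) cross=35.973; C₋=(5.1473,-3.5451) cross=-35.973
  mode + wants cross > 0 → take C=(5.3734,3.6543) (cross=35.973)
ex = (C−B)/|BC| = (0.9286,0.3712); ey = (-0.3712,0.9286)
P = B + 2.04·ex + 1.05·ey = (-1.4791,2.0458)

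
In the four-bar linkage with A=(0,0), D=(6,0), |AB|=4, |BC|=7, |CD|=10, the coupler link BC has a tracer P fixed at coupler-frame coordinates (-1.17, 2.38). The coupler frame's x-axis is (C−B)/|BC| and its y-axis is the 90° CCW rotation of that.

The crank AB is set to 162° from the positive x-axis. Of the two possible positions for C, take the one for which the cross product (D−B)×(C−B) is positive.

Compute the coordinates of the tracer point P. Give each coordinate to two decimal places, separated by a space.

A=(0,0), D=(6.00,0)
B = A + 4.00·(cos162°, sin162°) = (-3.8042, 1.2361)
|BD| = 9.8818
circle(B,7.00) ∩ circle(D,10.00): a=2.3604, h=6.5900
  candidates: C₊=(-0.6380,7.4791) cross=65.122; C₋=(-2.2866,-5.5974) cross=-65.122
  mode + wants cross > 0 → take C=(-0.6380,7.4791) (cross=65.122)
ex = (C−B)/|BC| = (0.4523,0.8919); ey = (-0.8919,0.4523)
P = B + -1.17·ex + 2.38·ey = (-6.4561,1.2691)

-6.46 1.27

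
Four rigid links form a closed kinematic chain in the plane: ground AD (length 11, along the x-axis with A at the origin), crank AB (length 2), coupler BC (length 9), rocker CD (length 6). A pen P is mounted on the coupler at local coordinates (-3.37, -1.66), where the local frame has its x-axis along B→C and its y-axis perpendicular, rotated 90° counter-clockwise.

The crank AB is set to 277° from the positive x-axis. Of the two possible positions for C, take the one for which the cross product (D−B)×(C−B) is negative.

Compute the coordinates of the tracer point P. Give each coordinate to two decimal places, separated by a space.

A=(0,0), D=(11.00,0)
B = A + 2.00·(cos277°, sin277°) = (0.2437, -1.9851)
|BD| = 10.9379
circle(B,9.00) ∩ circle(D,6.00): a=7.5260, h=4.9355
  candidates: C₊=(6.7490,4.2343) cross=53.984; C₋=(8.5405,-5.4727) cross=-53.984
  mode - wants cross < 0 → take C=(8.5405,-5.4727) (cross=-53.984)
ex = (C−B)/|BC| = (0.9219,-0.3875); ey = (0.3875,0.9219)
P = B + -3.37·ex + -1.66·ey = (-3.5062,-2.2095)

-3.51 -2.21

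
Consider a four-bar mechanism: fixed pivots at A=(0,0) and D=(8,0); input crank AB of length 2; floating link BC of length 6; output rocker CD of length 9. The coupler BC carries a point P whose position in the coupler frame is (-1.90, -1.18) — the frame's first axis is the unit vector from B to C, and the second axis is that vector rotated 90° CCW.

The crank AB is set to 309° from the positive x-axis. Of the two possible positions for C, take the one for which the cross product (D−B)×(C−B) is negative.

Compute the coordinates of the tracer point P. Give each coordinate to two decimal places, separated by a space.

A=(0,0), D=(8.00,0)
B = A + 2.00·(cos309°, sin309°) = (1.2586, -1.5543)
|BD| = 6.9182
circle(B,6.00) ∩ circle(D,9.00): a=0.2068, h=5.9964
  candidates: C₊=(0.1130,4.3353) cross=41.485; C₋=(2.8074,-7.3510) cross=-41.485
  mode - wants cross < 0 → take C=(2.8074,-7.3510) (cross=-41.485)
ex = (C−B)/|BC| = (0.2581,-0.9661); ey = (0.9661,0.2581)
P = B + -1.90·ex + -1.18·ey = (-0.3718,-0.0233)

-0.37 -0.02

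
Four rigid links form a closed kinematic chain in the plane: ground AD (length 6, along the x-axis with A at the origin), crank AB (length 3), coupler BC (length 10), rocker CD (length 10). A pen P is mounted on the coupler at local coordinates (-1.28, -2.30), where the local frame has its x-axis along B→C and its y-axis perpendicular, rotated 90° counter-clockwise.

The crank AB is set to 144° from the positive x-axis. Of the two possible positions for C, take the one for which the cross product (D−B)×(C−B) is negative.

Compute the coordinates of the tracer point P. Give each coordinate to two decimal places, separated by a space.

-4.96 2.46

A=(0,0), D=(6.00,0)
B = A + 3.00·(cos144°, sin144°) = (-2.4271, 1.7634)
|BD| = 8.6096
circle(B,10.00) ∩ circle(D,10.00): a=4.3048, h=9.0260
  candidates: C₊=(3.6351,9.7163) cross=77.710; C₋=(-0.0622,-7.9530) cross=-77.710
  mode - wants cross < 0 → take C=(-0.0622,-7.9530) (cross=-77.710)
ex = (C−B)/|BC| = (0.2365,-0.9716); ey = (0.9716,0.2365)
P = B + -1.28·ex + -2.30·ey = (-4.9645,2.4631)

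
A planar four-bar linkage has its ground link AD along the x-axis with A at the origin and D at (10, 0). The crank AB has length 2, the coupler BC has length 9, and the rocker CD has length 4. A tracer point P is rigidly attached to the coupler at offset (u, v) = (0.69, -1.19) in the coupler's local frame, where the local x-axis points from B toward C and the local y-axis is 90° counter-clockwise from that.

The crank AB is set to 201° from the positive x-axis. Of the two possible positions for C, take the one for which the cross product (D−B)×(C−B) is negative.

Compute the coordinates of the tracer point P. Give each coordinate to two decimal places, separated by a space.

A=(0,0), D=(10.00,0)
B = A + 2.00·(cos201°, sin201°) = (-1.8672, -0.7167)
|BD| = 11.8888
circle(B,9.00) ∩ circle(D,4.00): a=8.6781, h=2.3856
  candidates: C₊=(6.6513,2.1877) cross=28.362; C₋=(6.9389,-2.5749) cross=-28.362
  mode - wants cross < 0 → take C=(6.9389,-2.5749) (cross=-28.362)
ex = (C−B)/|BC| = (0.9785,-0.2065); ey = (0.2065,0.9785)
P = B + 0.69·ex + -1.19·ey = (-1.4377,-2.0236)

-1.44 -2.02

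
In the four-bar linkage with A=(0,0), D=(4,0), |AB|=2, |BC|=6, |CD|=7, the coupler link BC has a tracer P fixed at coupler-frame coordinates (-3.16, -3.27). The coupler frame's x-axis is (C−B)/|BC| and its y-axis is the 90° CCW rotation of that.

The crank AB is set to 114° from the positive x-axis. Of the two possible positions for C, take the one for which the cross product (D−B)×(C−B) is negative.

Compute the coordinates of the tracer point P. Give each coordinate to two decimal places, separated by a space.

-3.60 5.42

A=(0,0), D=(4.00,0)
B = A + 2.00·(cos114°, sin114°) = (-0.8135, 1.8271)
|BD| = 5.1486
circle(B,6.00) ∩ circle(D,7.00): a=1.3118, h=5.8548
  candidates: C₊=(2.4907,6.8353) cross=30.144; C₋=(-1.6648,-4.1122) cross=-30.144
  mode - wants cross < 0 → take C=(-1.6648,-4.1122) (cross=-30.144)
ex = (C−B)/|BC| = (-0.1419,-0.9899); ey = (0.9899,-0.1419)
P = B + -3.16·ex + -3.27·ey = (-3.6020,5.4191)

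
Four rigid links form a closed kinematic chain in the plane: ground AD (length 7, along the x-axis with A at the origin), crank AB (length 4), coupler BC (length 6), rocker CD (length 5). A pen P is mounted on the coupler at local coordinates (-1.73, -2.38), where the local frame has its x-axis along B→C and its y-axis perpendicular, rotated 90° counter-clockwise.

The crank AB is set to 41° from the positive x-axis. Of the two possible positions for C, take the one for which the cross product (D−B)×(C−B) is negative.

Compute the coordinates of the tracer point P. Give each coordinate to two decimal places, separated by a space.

0.56 4.24

A=(0,0), D=(7.00,0)
B = A + 4.00·(cos41°, sin41°) = (3.0188, 2.6242)
|BD| = 4.7683
circle(B,6.00) ∩ circle(D,5.00): a=3.5376, h=4.8462
  candidates: C₊=(8.6396,4.7235) cross=23.108; C₋=(3.3054,-3.3689) cross=-23.108
  mode - wants cross < 0 → take C=(3.3054,-3.3689) (cross=-23.108)
ex = (C−B)/|BC| = (0.0478,-0.9989); ey = (0.9989,0.0478)
P = B + -1.73·ex + -2.38·ey = (0.5589,4.2386)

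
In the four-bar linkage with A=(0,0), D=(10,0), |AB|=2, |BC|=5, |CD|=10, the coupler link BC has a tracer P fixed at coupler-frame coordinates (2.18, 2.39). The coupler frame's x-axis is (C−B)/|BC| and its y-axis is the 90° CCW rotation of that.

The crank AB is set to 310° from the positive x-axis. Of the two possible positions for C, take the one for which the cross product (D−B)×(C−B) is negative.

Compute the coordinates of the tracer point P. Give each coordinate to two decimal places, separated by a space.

A=(0,0), D=(10.00,0)
B = A + 2.00·(cos310°, sin310°) = (1.2856, -1.5321)
|BD| = 8.8481
circle(B,5.00) ∩ circle(D,10.00): a=0.1858, h=4.9965
  candidates: C₊=(0.6034,3.4212) cross=44.210; C₋=(2.3338,-6.4210) cross=-44.210
  mode - wants cross < 0 → take C=(2.3338,-6.4210) (cross=-44.210)
ex = (C−B)/|BC| = (0.2096,-0.9778); ey = (0.9778,0.2096)
P = B + 2.18·ex + 2.39·ey = (4.0795,-3.1626)

4.08 -3.16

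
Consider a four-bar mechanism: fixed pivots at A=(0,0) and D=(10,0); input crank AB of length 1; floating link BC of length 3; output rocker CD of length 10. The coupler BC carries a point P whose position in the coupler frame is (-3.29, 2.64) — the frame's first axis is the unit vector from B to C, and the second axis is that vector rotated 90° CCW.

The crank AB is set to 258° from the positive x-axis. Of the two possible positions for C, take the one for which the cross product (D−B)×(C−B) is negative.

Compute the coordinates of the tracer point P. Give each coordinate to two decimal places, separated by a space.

A=(0,0), D=(10.00,0)
B = A + 1.00·(cos258°, sin258°) = (-0.2079, -0.9781)
|BD| = 10.2547
circle(B,3.00) ∩ circle(D,10.00): a=0.6903, h=2.9195
  candidates: C₊=(0.2008,1.9939) cross=29.938; C₋=(0.7577,-3.8185) cross=-29.938
  mode - wants cross < 0 → take C=(0.7577,-3.8185) (cross=-29.938)
ex = (C−B)/|BC| = (0.3219,-0.9468); ey = (0.9468,0.3219)
P = B + -3.29·ex + 2.64·ey = (1.2326,2.9865)

1.23 2.99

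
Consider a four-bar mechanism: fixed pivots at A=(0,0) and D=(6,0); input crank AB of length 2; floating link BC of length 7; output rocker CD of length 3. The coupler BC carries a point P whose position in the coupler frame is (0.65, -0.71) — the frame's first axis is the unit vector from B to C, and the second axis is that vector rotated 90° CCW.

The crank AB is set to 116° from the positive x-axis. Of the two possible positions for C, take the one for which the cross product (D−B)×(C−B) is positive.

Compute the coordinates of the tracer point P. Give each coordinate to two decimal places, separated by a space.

A=(0,0), D=(6.00,0)
B = A + 2.00·(cos116°, sin116°) = (-0.8767, 1.7976)
|BD| = 7.1078
circle(B,7.00) ∩ circle(D,3.00): a=6.3677, h=2.9073
  candidates: C₊=(6.0192,2.9999) cross=20.664; C₋=(4.5487,-2.6256) cross=-20.664
  mode + wants cross > 0 → take C=(6.0192,2.9999) (cross=20.664)
ex = (C−B)/|BC| = (0.9851,0.1718); ey = (-0.1718,0.9851)
P = B + 0.65·ex + -0.71·ey = (-0.1144,1.2098)

-0.11 1.21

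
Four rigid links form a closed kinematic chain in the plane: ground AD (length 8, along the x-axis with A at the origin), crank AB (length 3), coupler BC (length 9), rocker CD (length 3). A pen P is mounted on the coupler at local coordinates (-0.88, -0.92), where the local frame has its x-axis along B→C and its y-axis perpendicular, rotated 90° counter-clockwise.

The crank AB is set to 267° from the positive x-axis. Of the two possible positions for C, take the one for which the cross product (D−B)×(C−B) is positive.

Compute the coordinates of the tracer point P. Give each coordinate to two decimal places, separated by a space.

-0.25 -4.27

A=(0,0), D=(8.00,0)
B = A + 3.00·(cos267°, sin267°) = (-0.1570, -2.9959)
|BD| = 8.6898
circle(B,9.00) ∩ circle(D,3.00): a=8.4877, h=2.9932
  candidates: C₊=(6.7784,2.7400) cross=26.010; C₋=(8.8422,-2.8793) cross=-26.010
  mode + wants cross > 0 → take C=(6.7784,2.7400) (cross=26.010)
ex = (C−B)/|BC| = (0.7706,0.6373); ey = (-0.6373,0.7706)
P = B + -0.88·ex + -0.92·ey = (-0.2488,-4.2657)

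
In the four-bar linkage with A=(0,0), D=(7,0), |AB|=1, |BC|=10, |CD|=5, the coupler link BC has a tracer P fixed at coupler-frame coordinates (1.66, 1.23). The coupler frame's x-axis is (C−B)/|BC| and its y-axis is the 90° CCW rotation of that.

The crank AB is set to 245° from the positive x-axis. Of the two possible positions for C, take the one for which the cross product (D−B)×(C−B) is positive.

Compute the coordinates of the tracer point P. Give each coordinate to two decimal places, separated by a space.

A=(0,0), D=(7.00,0)
B = A + 1.00·(cos245°, sin245°) = (-0.4226, -0.9063)
|BD| = 7.4777
circle(B,10.00) ∩ circle(D,5.00): a=8.7538, h=4.8344
  candidates: C₊=(7.6807,4.9535) cross=36.151; C₋=(8.8525,-4.6441) cross=-36.151
  mode + wants cross > 0 → take C=(7.6807,4.9535) (cross=36.151)
ex = (C−B)/|BC| = (0.8103,0.5860); ey = (-0.5860,0.8103)
P = B + 1.66·ex + 1.23·ey = (0.2018,1.0631)

0.20 1.06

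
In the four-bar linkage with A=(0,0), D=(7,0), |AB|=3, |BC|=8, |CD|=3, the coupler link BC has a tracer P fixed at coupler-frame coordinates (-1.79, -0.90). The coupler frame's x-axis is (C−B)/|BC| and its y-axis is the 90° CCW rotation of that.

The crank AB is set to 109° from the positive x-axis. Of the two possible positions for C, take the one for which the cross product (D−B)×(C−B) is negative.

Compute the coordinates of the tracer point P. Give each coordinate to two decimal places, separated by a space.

-2.92 3.31

A=(0,0), D=(7.00,0)
B = A + 3.00·(cos109°, sin109°) = (-0.9767, 2.8366)
|BD| = 8.4660
circle(B,8.00) ∩ circle(D,3.00): a=7.4813, h=2.8338
  candidates: C₊=(7.0216,2.9999) cross=23.991; C₋=(5.1227,-2.3400) cross=-23.991
  mode - wants cross < 0 → take C=(5.1227,-2.3400) (cross=-23.991)
ex = (C−B)/|BC| = (0.7624,-0.6471); ey = (0.6471,0.7624)
P = B + -1.79·ex + -0.90·ey = (-2.9238,3.3086)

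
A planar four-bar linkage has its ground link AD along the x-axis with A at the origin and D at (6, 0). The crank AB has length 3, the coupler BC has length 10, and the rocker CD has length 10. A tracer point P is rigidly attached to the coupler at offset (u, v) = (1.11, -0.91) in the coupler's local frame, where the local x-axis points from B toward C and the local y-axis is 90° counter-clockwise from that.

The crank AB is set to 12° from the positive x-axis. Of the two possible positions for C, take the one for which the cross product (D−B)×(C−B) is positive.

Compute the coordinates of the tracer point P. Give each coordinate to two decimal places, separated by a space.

4.18 1.34

A=(0,0), D=(6.00,0)
B = A + 3.00·(cos12°, sin12°) = (2.9344, 0.6237)
|BD| = 3.1284
circle(B,10.00) ∩ circle(D,10.00): a=1.5642, h=9.8769
  candidates: C₊=(6.4365,9.9905) cross=30.899; C₋=(2.4980,-9.3667) cross=-30.899
  mode + wants cross > 0 → take C=(6.4365,9.9905) (cross=30.899)
ex = (C−B)/|BC| = (0.3502,0.9367); ey = (-0.9367,0.3502)
P = B + 1.11·ex + -0.91·ey = (4.1755,1.3448)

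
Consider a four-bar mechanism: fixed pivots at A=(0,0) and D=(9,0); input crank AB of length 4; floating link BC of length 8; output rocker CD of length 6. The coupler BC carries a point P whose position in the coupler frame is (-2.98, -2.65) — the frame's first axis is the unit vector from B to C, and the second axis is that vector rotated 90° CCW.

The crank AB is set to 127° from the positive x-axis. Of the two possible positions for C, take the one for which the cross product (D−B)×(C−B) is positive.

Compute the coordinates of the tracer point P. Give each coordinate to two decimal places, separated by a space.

A=(0,0), D=(9.00,0)
B = A + 4.00·(cos127°, sin127°) = (-2.4073, 3.1945)
|BD| = 11.8461
circle(B,8.00) ∩ circle(D,6.00): a=7.1049, h=3.6770
  candidates: C₊=(5.4260,4.8194) cross=43.559; C₋=(3.4428,-2.2622) cross=-43.559
  mode + wants cross > 0 → take C=(5.4260,4.8194) (cross=43.559)
ex = (C−B)/|BC| = (0.9792,0.2031); ey = (-0.2031,0.9792)
P = B + -2.98·ex + -2.65·ey = (-4.7869,-0.0055)

-4.79 -0.01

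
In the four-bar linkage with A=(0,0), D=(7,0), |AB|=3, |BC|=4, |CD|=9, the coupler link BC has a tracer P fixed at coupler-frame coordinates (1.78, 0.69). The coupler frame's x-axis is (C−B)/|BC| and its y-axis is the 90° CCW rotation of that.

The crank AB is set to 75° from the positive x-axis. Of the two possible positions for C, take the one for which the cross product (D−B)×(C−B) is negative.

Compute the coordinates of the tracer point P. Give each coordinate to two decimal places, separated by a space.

0.04 1.14

A=(0,0), D=(7.00,0)
B = A + 3.00·(cos75°, sin75°) = (0.7765, 2.8978)
|BD| = 6.8651
circle(B,4.00) ∩ circle(D,9.00): a=-1.3015, h=3.7823
  candidates: C₊=(1.1931,6.8760) cross=25.966; C₋=(-2.0000,0.0183) cross=-25.966
  mode - wants cross < 0 → take C=(-2.0000,0.0183) (cross=-25.966)
ex = (C−B)/|BC| = (-0.6941,-0.7199); ey = (0.7199,-0.6941)
P = B + 1.78·ex + 0.69·ey = (0.0377,1.1375)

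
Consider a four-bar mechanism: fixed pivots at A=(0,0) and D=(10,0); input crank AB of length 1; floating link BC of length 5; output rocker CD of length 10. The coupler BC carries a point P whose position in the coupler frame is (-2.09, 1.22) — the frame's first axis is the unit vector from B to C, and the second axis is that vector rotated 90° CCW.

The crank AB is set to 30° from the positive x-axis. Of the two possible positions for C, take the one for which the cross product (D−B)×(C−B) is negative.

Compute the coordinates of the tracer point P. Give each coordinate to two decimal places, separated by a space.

2.00 2.64

A=(0,0), D=(10.00,0)
B = A + 1.00·(cos30°, sin30°) = (0.8660, 0.5000)
|BD| = 9.1476
circle(B,5.00) ∩ circle(D,10.00): a=0.4744, h=4.9774
  candidates: C₊=(1.6118,5.4441) cross=45.532; C₋=(1.0677,-4.4959) cross=-45.532
  mode - wants cross < 0 → take C=(1.0677,-4.4959) (cross=-45.532)
ex = (C−B)/|BC| = (0.0403,-0.9992); ey = (0.9992,0.0403)
P = B + -2.09·ex + 1.22·ey = (2.0007,2.6375)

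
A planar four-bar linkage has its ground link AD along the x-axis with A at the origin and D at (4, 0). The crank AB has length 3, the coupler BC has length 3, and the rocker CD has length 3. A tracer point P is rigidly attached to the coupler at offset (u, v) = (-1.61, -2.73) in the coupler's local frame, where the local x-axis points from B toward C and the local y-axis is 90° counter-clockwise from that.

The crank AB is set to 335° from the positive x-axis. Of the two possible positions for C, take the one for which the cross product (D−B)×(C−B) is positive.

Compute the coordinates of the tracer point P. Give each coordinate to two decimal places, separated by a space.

5.88 -1.45

A=(0,0), D=(4.00,0)
B = A + 3.00·(cos335°, sin335°) = (2.7189, -1.2679)
|BD| = 1.8024
circle(B,3.00) ∩ circle(D,3.00): a=0.9012, h=2.8614
  candidates: C₊=(1.3466,1.3999) cross=5.157; C₋=(5.3723,-2.6677) cross=-5.157
  mode + wants cross > 0 → take C=(1.3466,1.3999) (cross=5.157)
ex = (C−B)/|BC| = (-0.4574,0.8892); ey = (-0.8892,-0.4574)
P = B + -1.61·ex + -2.73·ey = (5.8830,-1.4508)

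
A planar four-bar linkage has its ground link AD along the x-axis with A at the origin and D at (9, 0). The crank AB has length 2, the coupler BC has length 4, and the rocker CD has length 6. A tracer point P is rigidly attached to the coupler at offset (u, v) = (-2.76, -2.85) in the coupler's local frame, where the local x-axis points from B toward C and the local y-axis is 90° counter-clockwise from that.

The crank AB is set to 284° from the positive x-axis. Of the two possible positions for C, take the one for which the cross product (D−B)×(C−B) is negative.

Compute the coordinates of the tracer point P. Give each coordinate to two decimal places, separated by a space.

A=(0,0), D=(9.00,0)
B = A + 2.00·(cos284°, sin284°) = (0.4838, -1.9406)
|BD| = 8.7345
circle(B,4.00) ∩ circle(D,6.00): a=3.2223, h=2.3699
  candidates: C₊=(3.0991,1.0860) cross=20.700; C₋=(4.1522,-3.5354) cross=-20.700
  mode - wants cross < 0 → take C=(4.1522,-3.5354) (cross=-20.700)
ex = (C−B)/|BC| = (0.9171,-0.3987); ey = (0.3987,0.9171)
P = B + -2.76·ex + -2.85·ey = (-3.1836,-3.4539)

-3.18 -3.45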